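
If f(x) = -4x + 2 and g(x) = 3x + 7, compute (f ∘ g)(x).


Substitute g(x) into f:
f(g(x)) = -4*(3x + 7) + 2
Expand and combine: -12x - 26


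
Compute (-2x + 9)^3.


Expand (-2x + 9)^3 by repeated multiplication:
  (-2x + 9)^2 = 4x^2 - 36x + 81
= -8x^3 + 108x^2 - 486x + 729


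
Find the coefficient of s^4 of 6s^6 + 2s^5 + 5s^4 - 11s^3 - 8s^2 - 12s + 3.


Read off the coefficient of s^4: 5


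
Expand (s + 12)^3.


Expand (s + 12)^3 by repeated multiplication:
  (s + 12)^2 = s^2 + 24s + 144
= s^3 + 36s^2 + 432s + 1728


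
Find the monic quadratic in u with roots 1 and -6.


p(u) = (u - 1)(u + 6)
Expand: u^2 + 5u - 6


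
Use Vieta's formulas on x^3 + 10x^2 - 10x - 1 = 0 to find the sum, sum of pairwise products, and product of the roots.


Monic cubic x^3+bx^2+cx+d=0: sum=-b, pairwise sum=c, product=-d.
b=10, c=-10, d=-1
r1+r2+r3 = -10
r1r2+r1r3+r2r3 = -10
r1r2r3 = 1


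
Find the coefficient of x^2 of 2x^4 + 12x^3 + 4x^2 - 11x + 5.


Read off the coefficient of x^2: 4


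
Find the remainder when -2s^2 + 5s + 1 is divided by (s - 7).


By the Remainder Theorem, the remainder equals p(7):
  -2*(7)^2 = -98
  5*(7)^1 = 35
  constant: 1
Sum: -98 + 35 + 1 = -62


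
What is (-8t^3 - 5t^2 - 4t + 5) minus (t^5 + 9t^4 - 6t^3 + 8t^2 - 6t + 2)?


Distribute the minus sign:
  (-8t^3 - 5t^2 - 4t + 5)
- (t^5 + 9t^4 - 6t^3 + 8t^2 - 6t + 2)
Negate second polynomial: -t^5 - 9t^4 + 6t^3 - 8t^2 + 6t - 2
Add: -t^5 - 9t^4 - 2t^3 - 13t^2 + 2t + 3


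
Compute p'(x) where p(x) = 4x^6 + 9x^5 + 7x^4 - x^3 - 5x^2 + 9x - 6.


Apply the power rule term by term:
  d/dx(4x^6) = 24x^5
  d/dx(9x^5) = 45x^4
  d/dx(7x^4) = 28x^3
  d/dx(-x^3) = -3x^2
  d/dx(-5x^2) = -10x
  d/dx(9x) = 9
  d/dx(-6) = 0
p'(x) = 24x^5 + 45x^4 + 28x^3 - 3x^2 - 10x + 9


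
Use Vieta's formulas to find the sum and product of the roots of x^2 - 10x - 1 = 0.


For ax^2+bx+c=0: sum = -b/a, product = c/a.
a=1, b=-10, c=-1
Sum = -(-10)/1 = 10
Product = (-1)/1 = -1


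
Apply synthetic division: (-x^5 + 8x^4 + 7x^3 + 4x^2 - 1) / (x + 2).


Synthetic division with c = -2. Coefficients: -1, 8, 7, 4, 0, -1
Bring down -1.
  -1 * -2 = 2; 2 + 8 = 10
  10 * -2 = -20; -20 + 7 = -13
  -13 * -2 = 26; 26 + 4 = 30
  30 * -2 = -60; -60 + 0 = -60
  -60 * -2 = 120; 120 - 1 = 119
Quotient: -x^4 + 10x^3 - 13x^2 + 30x - 60, Remainder: 119


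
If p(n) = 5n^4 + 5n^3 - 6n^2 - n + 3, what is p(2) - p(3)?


p(2) = 97
p(3) = 486
p(2) - p(3) = 97 - 486 = -389


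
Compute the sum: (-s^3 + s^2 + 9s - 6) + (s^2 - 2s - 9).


Align terms by degree and add:
  -s^3 + s^2 + 9s - 6
+ s^2 - 2s - 9
= -s^3 + 2s^2 + 7s - 15


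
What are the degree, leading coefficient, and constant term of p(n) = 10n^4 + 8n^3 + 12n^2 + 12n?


Highest power of n is 4, with coefficient 10. Constant term is 0.
Degree = 4, leading coefficient = 10, constant term = 0


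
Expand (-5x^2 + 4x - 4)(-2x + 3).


Distribute each term of the first polynomial:
  (-5x^2)(-2x + 3) = 10x^3 - 15x^2
  (4x)(-2x + 3) = -8x^2 + 12x
  (-4)(-2x + 3) = 8x - 12
Sum: 10x^3 - 23x^2 + 20x - 12


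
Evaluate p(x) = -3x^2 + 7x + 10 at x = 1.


Using direct substitution:
  -3 * (1)^2 = -3
  7 * (1)^1 = 7
  constant: 10
Sum = -3 + 7 + 10 = 14


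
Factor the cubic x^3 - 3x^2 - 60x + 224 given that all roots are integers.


Try integer roots (divisors of 224). x=4: p(4)=0.
Divide out (x - 4): quotient is x^2 + x - 56.
Factor the quadratic: (x - 7)(x + 8)
Result: (x - 4)(x - 7)(x + 8)


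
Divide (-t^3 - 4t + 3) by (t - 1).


(-t^3 - 4t + 3) / (t - 1)
Step 1: -t^2 * (t - 1) = -t^3 + t^2; subtract.
Step 2: -t * (t - 1) = -t^2 + t; subtract.
Step 3: -5 * (t - 1) = -5t + 5; subtract.
Quotient: -t^2 - t - 5, Remainder: -2


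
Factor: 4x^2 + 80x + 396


Roots satisfy r1 + r2 = -b/a = -20 and r1*r2 = c/a = 99.
So r1 = -9, r2 = -11.
4x^2 + 80x + 396 = 4(x - r1)(x - r2) = 4(x + 9)(x + 11)


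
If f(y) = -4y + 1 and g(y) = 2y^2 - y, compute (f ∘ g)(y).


Substitute g(y) into f:
f(g(y)) = -4*(2y^2 - y) + 1
Expand and combine: -8y^2 + 4y + 1


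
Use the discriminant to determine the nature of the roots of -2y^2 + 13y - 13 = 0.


D = b^2 - 4ac = (13)^2 - 4(-2)(-13) = 169 - 104 = 65
Since D > 0: two distinct irrational roots


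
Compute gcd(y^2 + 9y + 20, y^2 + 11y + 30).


Factor each:
  y^2 + 9y + 20 = (y + 5)(y + 4)
  y^2 + 11y + 30 = (y + 5)(y + 6)
Common monic factor: y + 5


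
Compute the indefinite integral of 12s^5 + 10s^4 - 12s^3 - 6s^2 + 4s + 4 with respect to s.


Reverse power rule on each term:
  ∫ 12s^5 ds = 2s^6
  ∫ 10s^4 ds = 2s^5
  ∫ -12s^3 ds = -3s^4
  ∫ -6s^2 ds = -2s^3
  ∫ 4s ds = 2s^2
  ∫ 4 ds = 4s
F(s) = 2s^6 + 2s^5 - 3s^4 - 2s^3 + 2s^2 + 4s + C


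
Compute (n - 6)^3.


Expand (n - 6)^3 by repeated multiplication:
  (n - 6)^2 = n^2 - 12n + 36
= n^3 - 18n^2 + 108n - 216


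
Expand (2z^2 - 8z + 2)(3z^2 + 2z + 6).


Distribute each term of the first polynomial:
  (2z^2)(3z^2 + 2z + 6) = 6z^4 + 4z^3 + 12z^2
  (-8z)(3z^2 + 2z + 6) = -24z^3 - 16z^2 - 48z
  (2)(3z^2 + 2z + 6) = 6z^2 + 4z + 12
Sum: 6z^4 - 20z^3 + 2z^2 - 44z + 12


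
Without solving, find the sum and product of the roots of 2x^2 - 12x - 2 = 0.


For ax^2+bx+c=0: sum = -b/a, product = c/a.
a=2, b=-12, c=-2
Sum = -(-12)/2 = 6
Product = (-2)/2 = -1


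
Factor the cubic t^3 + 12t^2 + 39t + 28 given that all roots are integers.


Try integer roots (divisors of 28). t=-7: p(-7)=0.
Divide out (t + 7): quotient is t^2 + 5t + 4.
Factor the quadratic: (t + 4)(t + 1)
Result: (t + 7)(t + 4)(t + 1)


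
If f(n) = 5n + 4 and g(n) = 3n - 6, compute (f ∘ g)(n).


Substitute g(n) into f:
f(g(n)) = 5*(3n - 6) + 4
Expand and combine: 15n - 26


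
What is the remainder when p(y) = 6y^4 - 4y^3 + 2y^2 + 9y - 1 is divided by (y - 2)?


By the Remainder Theorem, the remainder equals p(2):
  6*(2)^4 = 96
  -4*(2)^3 = -32
  2*(2)^2 = 8
  9*(2)^1 = 18
  constant: -1
Sum: 96 - 32 + 8 + 18 - 1 = 89


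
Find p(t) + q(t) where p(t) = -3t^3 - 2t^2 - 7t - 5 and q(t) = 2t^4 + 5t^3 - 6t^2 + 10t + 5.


Align terms by degree and add:
  -3t^3 - 2t^2 - 7t - 5
+ 2t^4 + 5t^3 - 6t^2 + 10t + 5
= 2t^4 + 2t^3 - 8t^2 + 3t


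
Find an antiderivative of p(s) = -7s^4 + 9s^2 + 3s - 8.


Reverse power rule on each term:
  ∫ -7s^4 ds = -(7/5)s^5
  ∫ 9s^2 ds = 3s^3
  ∫ 3s ds = (3/2)s^2
  ∫ -8 ds = -8s
F(s) = -(7/5)s^5 + 3s^3 + (3/2)s^2 - 8s + C


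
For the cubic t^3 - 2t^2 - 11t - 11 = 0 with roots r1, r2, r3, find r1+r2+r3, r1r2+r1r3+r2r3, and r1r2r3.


Monic cubic t^3+bt^2+ct+d=0: sum=-b, pairwise sum=c, product=-d.
b=-2, c=-11, d=-11
r1+r2+r3 = 2
r1r2+r1r3+r2r3 = -11
r1r2r3 = 11


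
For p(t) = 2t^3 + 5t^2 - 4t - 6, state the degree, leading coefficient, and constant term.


Highest power of t is 3, with coefficient 2. Constant term is -6.
Degree = 3, leading coefficient = 2, constant term = -6


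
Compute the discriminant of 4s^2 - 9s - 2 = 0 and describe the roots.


D = b^2 - 4ac = (-9)^2 - 4(4)(-2) = 81 + 32 = 113
Since D > 0: two distinct irrational roots


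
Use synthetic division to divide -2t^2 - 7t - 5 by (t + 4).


Synthetic division with c = -4. Coefficients: -2, -7, -5
Bring down -2.
  -2 * -4 = 8; 8 - 7 = 1
  1 * -4 = -4; -4 - 5 = -9
Quotient: -2t + 1, Remainder: -9


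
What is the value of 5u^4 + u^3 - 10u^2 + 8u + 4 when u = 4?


Using direct substitution:
  5 * (4)^4 = 1280
  1 * (4)^3 = 64
  -10 * (4)^2 = -160
  8 * (4)^1 = 32
  constant: 4
Sum = 1280 + 64 - 160 + 32 + 4 = 1220


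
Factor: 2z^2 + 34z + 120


Roots satisfy r1 + r2 = -b/a = -17 and r1*r2 = c/a = 60.
So r1 = -5, r2 = -12.
2z^2 + 34z + 120 = 2(z - r1)(z - r2) = 2(z + 5)(z + 12)


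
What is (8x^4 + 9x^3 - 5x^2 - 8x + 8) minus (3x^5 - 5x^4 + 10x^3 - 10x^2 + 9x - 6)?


Distribute the minus sign:
  (8x^4 + 9x^3 - 5x^2 - 8x + 8)
- (3x^5 - 5x^4 + 10x^3 - 10x^2 + 9x - 6)
Negate second polynomial: -3x^5 + 5x^4 - 10x^3 + 10x^2 - 9x + 6
Add: -3x^5 + 13x^4 - x^3 + 5x^2 - 17x + 14


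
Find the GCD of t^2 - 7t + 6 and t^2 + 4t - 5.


Factor each:
  t^2 - 7t + 6 = (t - 1)(t - 6)
  t^2 + 4t - 5 = (t - 1)(t + 5)
Common monic factor: t - 1


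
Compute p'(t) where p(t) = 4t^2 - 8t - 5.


Apply the power rule term by term:
  d/dt(4t^2) = 8t
  d/dt(-8t) = -8
  d/dt(-5) = 0
p'(t) = 8t - 8


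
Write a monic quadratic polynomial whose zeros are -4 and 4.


p(n) = (n + 4)(n - 4)
Expand: n^2 - 16


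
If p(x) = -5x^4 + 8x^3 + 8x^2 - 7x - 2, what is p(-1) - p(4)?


p(-1) = 0
p(4) = -670
p(-1) - p(4) = 0 + 670 = 670


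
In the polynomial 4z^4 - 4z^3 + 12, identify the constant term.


Read off the constant term: 12


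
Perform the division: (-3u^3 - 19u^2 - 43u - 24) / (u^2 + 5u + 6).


(-3u^3 - 19u^2 - 43u - 24) / (u^2 + 5u + 6)
Step 1: -3u * (u^2 + 5u + 6) = -3u^3 - 15u^2 - 18u; subtract.
Step 2: -4 * (u^2 + 5u + 6) = -4u^2 - 20u - 24; subtract.
Quotient: -3u - 4, Remainder: -5u


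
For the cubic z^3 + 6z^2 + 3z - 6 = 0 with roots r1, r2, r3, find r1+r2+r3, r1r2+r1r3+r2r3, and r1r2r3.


Monic cubic z^3+bz^2+cz+d=0: sum=-b, pairwise sum=c, product=-d.
b=6, c=3, d=-6
r1+r2+r3 = -6
r1r2+r1r3+r2r3 = 3
r1r2r3 = 6


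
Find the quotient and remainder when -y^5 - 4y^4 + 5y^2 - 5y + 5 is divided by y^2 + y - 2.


(-y^5 - 4y^4 + 5y^2 - 5y + 5) / (y^2 + y - 2)
Step 1: -y^3 * (y^2 + y - 2) = -y^5 - y^4 + 2y^3; subtract.
Step 2: -3y^2 * (y^2 + y - 2) = -3y^4 - 3y^3 + 6y^2; subtract.
Step 3: y * (y^2 + y - 2) = y^3 + y^2 - 2y; subtract.
Step 4: -2 * (y^2 + y - 2) = -2y^2 - 2y + 4; subtract.
Quotient: -y^3 - 3y^2 + y - 2, Remainder: -y + 1


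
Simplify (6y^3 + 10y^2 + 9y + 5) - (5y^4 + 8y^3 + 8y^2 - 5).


Distribute the minus sign:
  (6y^3 + 10y^2 + 9y + 5)
- (5y^4 + 8y^3 + 8y^2 - 5)
Negate second polynomial: -5y^4 - 8y^3 - 8y^2 + 5
Add: -5y^4 - 2y^3 + 2y^2 + 9y + 10


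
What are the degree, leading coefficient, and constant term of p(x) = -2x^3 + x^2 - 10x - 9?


Highest power of x is 3, with coefficient -2. Constant term is -9.
Degree = 3, leading coefficient = -2, constant term = -9


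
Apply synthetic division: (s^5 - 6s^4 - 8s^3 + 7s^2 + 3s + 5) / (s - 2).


Synthetic division with c = 2. Coefficients: 1, -6, -8, 7, 3, 5
Bring down 1.
  1 * 2 = 2; 2 - 6 = -4
  -4 * 2 = -8; -8 - 8 = -16
  -16 * 2 = -32; -32 + 7 = -25
  -25 * 2 = -50; -50 + 3 = -47
  -47 * 2 = -94; -94 + 5 = -89
Quotient: s^4 - 4s^3 - 16s^2 - 25s - 47, Remainder: -89


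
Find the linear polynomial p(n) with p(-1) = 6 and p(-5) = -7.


p(n) = mn + b. Using p(-1)=6, p(-5)=-7:
m = (6 + 7)/(-1 + 5) = 13/4 = 13/4
b = 6 - m*(-1) = 6 + 13/4 = 37/4
p(n) = (13/4)n + (37/4)


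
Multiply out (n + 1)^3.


Expand (n + 1)^3 by repeated multiplication:
  (n + 1)^2 = n^2 + 2n + 1
= n^3 + 3n^2 + 3n + 1


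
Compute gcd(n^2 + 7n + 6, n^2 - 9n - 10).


Factor each:
  n^2 + 7n + 6 = (n + 1)(n + 6)
  n^2 - 9n - 10 = (n + 1)(n - 10)
Common monic factor: n + 1


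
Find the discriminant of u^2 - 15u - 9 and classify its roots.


D = b^2 - 4ac = (-15)^2 - 4(1)(-9) = 225 + 36 = 261
Since D > 0: two distinct irrational roots


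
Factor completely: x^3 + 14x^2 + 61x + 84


Try integer roots (divisors of 84). x=-3: p(-3)=0.
Divide out (x + 3): quotient is x^2 + 11x + 28.
Factor the quadratic: (x + 4)(x + 7)
Result: (x + 3)(x + 4)(x + 7)


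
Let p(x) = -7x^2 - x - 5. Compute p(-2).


Using direct substitution:
  -7 * (-2)^2 = -28
  -1 * (-2)^1 = 2
  constant: -5
Sum = -28 + 2 - 5 = -31


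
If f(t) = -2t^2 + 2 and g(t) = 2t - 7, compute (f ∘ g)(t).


Substitute g(t) into f:
f(g(t)) = -2*(2t - 7)^2 + 2
(2t - 7)^2 = 4t^2 - 28t + 49
Expand and combine: -8t^2 + 56t - 96


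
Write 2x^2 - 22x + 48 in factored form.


Roots satisfy r1 + r2 = -b/a = 11 and r1*r2 = c/a = 24.
So r1 = 8, r2 = 3.
2x^2 - 22x + 48 = 2(x - r1)(x - r2) = 2(x - 8)(x - 3)


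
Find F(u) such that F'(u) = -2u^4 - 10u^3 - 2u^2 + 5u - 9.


Reverse power rule on each term:
  ∫ -2u^4 du = -(2/5)u^5
  ∫ -10u^3 du = -(5/2)u^4
  ∫ -2u^2 du = -(2/3)u^3
  ∫ 5u du = (5/2)u^2
  ∫ -9 du = -9u
F(u) = -(2/5)u^5 - (5/2)u^4 - (2/3)u^3 + (5/2)u^2 - 9u + C


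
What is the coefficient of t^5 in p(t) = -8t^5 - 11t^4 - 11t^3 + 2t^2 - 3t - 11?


Read off the coefficient of t^5: -8


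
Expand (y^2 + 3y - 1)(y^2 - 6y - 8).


Distribute each term of the first polynomial:
  (y^2)(y^2 - 6y - 8) = y^4 - 6y^3 - 8y^2
  (3y)(y^2 - 6y - 8) = 3y^3 - 18y^2 - 24y
  (-1)(y^2 - 6y - 8) = -y^2 + 6y + 8
Sum: y^4 - 3y^3 - 27y^2 - 18y + 8


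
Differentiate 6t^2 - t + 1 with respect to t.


Apply the power rule term by term:
  d/dt(6t^2) = 12t
  d/dt(-t) = -1
  d/dt(1) = 0
p'(t) = 12t - 1


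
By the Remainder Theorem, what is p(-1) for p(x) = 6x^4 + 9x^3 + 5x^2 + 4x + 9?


By the Remainder Theorem, the remainder equals p(-1):
  6*(-1)^4 = 6
  9*(-1)^3 = -9
  5*(-1)^2 = 5
  4*(-1)^1 = -4
  constant: 9
Sum: 6 - 9 + 5 - 4 + 9 = 7


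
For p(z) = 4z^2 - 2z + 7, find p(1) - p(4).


p(1) = 9
p(4) = 63
p(1) - p(4) = 9 - 63 = -54


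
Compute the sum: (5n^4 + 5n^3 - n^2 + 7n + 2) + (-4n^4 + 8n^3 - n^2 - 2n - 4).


Align terms by degree and add:
  5n^4 + 5n^3 - n^2 + 7n + 2
  -4n^4 + 8n^3 - n^2 - 2n - 4
= n^4 + 13n^3 - 2n^2 + 5n - 2


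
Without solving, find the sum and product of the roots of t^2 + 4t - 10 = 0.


For at^2+bt+c=0: sum = -b/a, product = c/a.
a=1, b=4, c=-10
Sum = -(4)/1 = -4
Product = (-10)/1 = -10


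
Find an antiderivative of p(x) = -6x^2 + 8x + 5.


Reverse power rule on each term:
  ∫ -6x^2 dx = -2x^3
  ∫ 8x dx = 4x^2
  ∫ 5 dx = 5x
F(x) = -2x^3 + 4x^2 + 5x + C


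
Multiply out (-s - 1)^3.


Expand (-s - 1)^3 by repeated multiplication:
  (-s - 1)^2 = s^2 + 2s + 1
= -s^3 - 3s^2 - 3s - 1


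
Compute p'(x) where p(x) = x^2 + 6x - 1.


Apply the power rule term by term:
  d/dx(x^2) = 2x
  d/dx(6x) = 6
  d/dx(-1) = 0
p'(x) = 2x + 6


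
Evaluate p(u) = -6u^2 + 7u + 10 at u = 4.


Using direct substitution:
  -6 * (4)^2 = -96
  7 * (4)^1 = 28
  constant: 10
Sum = -96 + 28 + 10 = -58


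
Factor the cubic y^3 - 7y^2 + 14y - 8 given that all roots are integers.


Try integer roots (divisors of -8). y=4: p(4)=0.
Divide out (y - 4): quotient is y^2 - 3y + 2.
Factor the quadratic: (y - 1)(y - 2)
Result: (y - 4)(y - 1)(y - 2)


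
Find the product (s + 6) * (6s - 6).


Distribute each term of the first polynomial:
  (s)(6s - 6) = 6s^2 - 6s
  (6)(6s - 6) = 36s - 36
Sum: 6s^2 + 30s - 36


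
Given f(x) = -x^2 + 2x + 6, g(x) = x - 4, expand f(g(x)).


Substitute g(x) into f:
f(g(x)) = -1*(x - 4)^2 + 2*(x - 4) + 6
(x - 4)^2 = x^2 - 8x + 16
Expand and combine: -x^2 + 10x - 18


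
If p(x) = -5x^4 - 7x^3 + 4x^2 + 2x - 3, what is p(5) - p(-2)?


p(5) = -3893
p(-2) = -15
p(5) - p(-2) = -3893 + 15 = -3878


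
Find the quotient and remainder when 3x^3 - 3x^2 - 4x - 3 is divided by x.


(3x^3 - 3x^2 - 4x - 3) / (x)
Step 1: 3x^2 * (x) = 3x^3; subtract.
Step 2: -3x * (x) = -3x^2; subtract.
Step 3: -4 * (x) = -4x; subtract.
Quotient: 3x^2 - 3x - 4, Remainder: -3


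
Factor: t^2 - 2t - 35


Roots satisfy r1 + r2 = -b/a = 2 and r1*r2 = c/a = -35.
So r1 = -5, r2 = 7.
t^2 - 2t - 35 = (t - r1)(t - r2) = (t + 5)(t - 7)


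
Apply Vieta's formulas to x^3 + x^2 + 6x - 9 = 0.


Monic cubic x^3+bx^2+cx+d=0: sum=-b, pairwise sum=c, product=-d.
b=1, c=6, d=-9
r1+r2+r3 = -1
r1r2+r1r3+r2r3 = 6
r1r2r3 = 9


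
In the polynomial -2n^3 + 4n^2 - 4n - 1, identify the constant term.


Read off the constant term: -1


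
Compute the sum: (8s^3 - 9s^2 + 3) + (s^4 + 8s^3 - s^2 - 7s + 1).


Align terms by degree and add:
  8s^3 - 9s^2 + 3
+ s^4 + 8s^3 - s^2 - 7s + 1
= s^4 + 16s^3 - 10s^2 - 7s + 4


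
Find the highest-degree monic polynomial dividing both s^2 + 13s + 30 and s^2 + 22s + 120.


Factor each:
  s^2 + 13s + 30 = (s + 10)(s + 3)
  s^2 + 22s + 120 = (s + 10)(s + 12)
Common monic factor: s + 10


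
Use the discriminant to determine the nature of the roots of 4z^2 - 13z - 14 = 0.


D = b^2 - 4ac = (-13)^2 - 4(4)(-14) = 169 + 224 = 393
Since D > 0: two distinct irrational roots


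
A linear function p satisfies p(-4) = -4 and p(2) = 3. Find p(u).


p(u) = mu + b. Using p(-4)=-4, p(2)=3:
m = (-4 - 3)/(-4 - 2) = -7/-6 = 7/6
b = -4 - m*(-4) = -4 + 14/3 = 2/3
p(u) = (7/6)u + (2/3)


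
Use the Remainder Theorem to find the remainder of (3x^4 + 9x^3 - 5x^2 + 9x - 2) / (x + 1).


By the Remainder Theorem, the remainder equals p(-1):
  3*(-1)^4 = 3
  9*(-1)^3 = -9
  -5*(-1)^2 = -5
  9*(-1)^1 = -9
  constant: -2
Sum: 3 - 9 - 5 - 9 - 2 = -22


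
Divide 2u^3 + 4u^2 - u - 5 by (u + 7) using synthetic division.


Synthetic division with c = -7. Coefficients: 2, 4, -1, -5
Bring down 2.
  2 * -7 = -14; -14 + 4 = -10
  -10 * -7 = 70; 70 - 1 = 69
  69 * -7 = -483; -483 - 5 = -488
Quotient: 2u^2 - 10u + 69, Remainder: -488


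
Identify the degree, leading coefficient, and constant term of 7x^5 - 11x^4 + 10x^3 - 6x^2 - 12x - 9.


Highest power of x is 5, with coefficient 7. Constant term is -9.
Degree = 5, leading coefficient = 7, constant term = -9


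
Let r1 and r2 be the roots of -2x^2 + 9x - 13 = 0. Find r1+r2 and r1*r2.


For ax^2+bx+c=0: sum = -b/a, product = c/a.
a=-2, b=9, c=-13
Sum = -(9)/-2 = 9/2
Product = (-13)/-2 = 13/2


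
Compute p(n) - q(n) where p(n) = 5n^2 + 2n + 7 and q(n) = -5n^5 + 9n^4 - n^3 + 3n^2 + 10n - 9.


Distribute the minus sign:
  (5n^2 + 2n + 7)
- (-5n^5 + 9n^4 - n^3 + 3n^2 + 10n - 9)
Negate second polynomial: 5n^5 - 9n^4 + n^3 - 3n^2 - 10n + 9
Add: 5n^5 - 9n^4 + n^3 + 2n^2 - 8n + 16


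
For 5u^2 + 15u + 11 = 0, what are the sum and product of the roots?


For au^2+bu+c=0: sum = -b/a, product = c/a.
a=5, b=15, c=11
Sum = -(15)/5 = -3
Product = (11)/5 = 11/5


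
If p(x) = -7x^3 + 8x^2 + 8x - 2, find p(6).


Using direct substitution:
  -7 * (6)^3 = -1512
  8 * (6)^2 = 288
  8 * (6)^1 = 48
  constant: -2
Sum = -1512 + 288 + 48 - 2 = -1178


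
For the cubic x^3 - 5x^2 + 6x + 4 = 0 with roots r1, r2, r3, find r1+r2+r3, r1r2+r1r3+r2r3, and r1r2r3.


Monic cubic x^3+bx^2+cx+d=0: sum=-b, pairwise sum=c, product=-d.
b=-5, c=6, d=4
r1+r2+r3 = 5
r1r2+r1r3+r2r3 = 6
r1r2r3 = -4


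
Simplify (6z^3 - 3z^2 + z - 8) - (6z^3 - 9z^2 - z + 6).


Distribute the minus sign:
  (6z^3 - 3z^2 + z - 8)
- (6z^3 - 9z^2 - z + 6)
Negate second polynomial: -6z^3 + 9z^2 + z - 6
Add: 6z^2 + 2z - 14


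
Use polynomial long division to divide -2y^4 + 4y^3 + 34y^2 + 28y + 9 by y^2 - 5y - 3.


(-2y^4 + 4y^3 + 34y^2 + 28y + 9) / (y^2 - 5y - 3)
Step 1: -2y^2 * (y^2 - 5y - 3) = -2y^4 + 10y^3 + 6y^2; subtract.
Step 2: -6y * (y^2 - 5y - 3) = -6y^3 + 30y^2 + 18y; subtract.
Step 3: -2 * (y^2 - 5y - 3) = -2y^2 + 10y + 6; subtract.
Quotient: -2y^2 - 6y - 2, Remainder: 3


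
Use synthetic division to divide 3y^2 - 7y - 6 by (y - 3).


Synthetic division with c = 3. Coefficients: 3, -7, -6
Bring down 3.
  3 * 3 = 9; 9 - 7 = 2
  2 * 3 = 6; 6 - 6 = 0
Quotient: 3y + 2, Remainder: 0


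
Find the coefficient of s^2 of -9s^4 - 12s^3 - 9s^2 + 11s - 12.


Read off the coefficient of s^2: -9


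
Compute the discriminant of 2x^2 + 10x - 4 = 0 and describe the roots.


D = b^2 - 4ac = (10)^2 - 4(2)(-4) = 100 + 32 = 132
Since D > 0: two distinct irrational roots


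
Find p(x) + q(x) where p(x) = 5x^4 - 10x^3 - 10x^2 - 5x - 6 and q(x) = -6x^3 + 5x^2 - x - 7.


Align terms by degree and add:
  5x^4 - 10x^3 - 10x^2 - 5x - 6
  -6x^3 + 5x^2 - x - 7
= 5x^4 - 16x^3 - 5x^2 - 6x - 13


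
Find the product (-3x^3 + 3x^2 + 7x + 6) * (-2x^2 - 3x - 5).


Distribute each term of the first polynomial:
  (-3x^3)(-2x^2 - 3x - 5) = 6x^5 + 9x^4 + 15x^3
  (3x^2)(-2x^2 - 3x - 5) = -6x^4 - 9x^3 - 15x^2
  (7x)(-2x^2 - 3x - 5) = -14x^3 - 21x^2 - 35x
  (6)(-2x^2 - 3x - 5) = -12x^2 - 18x - 30
Sum: 6x^5 + 3x^4 - 8x^3 - 48x^2 - 53x - 30


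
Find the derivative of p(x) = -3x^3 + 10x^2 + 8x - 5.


Apply the power rule term by term:
  d/dx(-3x^3) = -9x^2
  d/dx(10x^2) = 20x
  d/dx(8x) = 8
  d/dx(-5) = 0
p'(x) = -9x^2 + 20x + 8


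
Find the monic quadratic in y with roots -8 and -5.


p(y) = (y + 8)(y + 5)
Expand: y^2 + 13y + 40


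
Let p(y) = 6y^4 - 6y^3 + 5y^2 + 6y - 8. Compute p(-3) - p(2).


p(-3) = 667
p(2) = 72
p(-3) - p(2) = 667 - 72 = 595


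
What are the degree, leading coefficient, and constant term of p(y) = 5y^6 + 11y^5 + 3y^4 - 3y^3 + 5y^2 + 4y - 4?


Highest power of y is 6, with coefficient 5. Constant term is -4.
Degree = 6, leading coefficient = 5, constant term = -4


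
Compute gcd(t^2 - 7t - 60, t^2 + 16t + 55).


Factor each:
  t^2 - 7t - 60 = (t + 5)(t - 12)
  t^2 + 16t + 55 = (t + 5)(t + 11)
Common monic factor: t + 5


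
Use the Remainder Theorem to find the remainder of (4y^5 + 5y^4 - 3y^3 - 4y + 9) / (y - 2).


By the Remainder Theorem, the remainder equals p(2):
  4*(2)^5 = 128
  5*(2)^4 = 80
  -3*(2)^3 = -24
  0*(2)^2 = 0
  -4*(2)^1 = -8
  constant: 9
Sum: 128 + 80 - 24 + 0 - 8 + 9 = 185


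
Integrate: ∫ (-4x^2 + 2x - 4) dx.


Reverse power rule on each term:
  ∫ -4x^2 dx = -(4/3)x^3
  ∫ 2x dx = x^2
  ∫ -4 dx = -4x
F(x) = -(4/3)x^3 + x^2 - 4x + C


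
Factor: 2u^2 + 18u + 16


Roots satisfy r1 + r2 = -b/a = -9 and r1*r2 = c/a = 8.
So r1 = -1, r2 = -8.
2u^2 + 18u + 16 = 2(u - r1)(u - r2) = 2(u + 1)(u + 8)


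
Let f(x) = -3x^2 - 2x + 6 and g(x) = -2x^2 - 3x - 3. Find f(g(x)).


Substitute g(x) into f:
f(g(x)) = -3*(-2x^2 - 3x - 3)^2 + (-2)*(-2x^2 - 3x - 3) + 6
(-2x^2 - 3x - 3)^2 = 4x^4 + 12x^3 + 21x^2 + 18x + 9
Expand and combine: -12x^4 - 36x^3 - 59x^2 - 48x - 15


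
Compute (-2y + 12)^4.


Expand (-2y + 12)^4 by repeated multiplication:
  (-2y + 12)^2 = 4y^2 - 48y + 144
  (-2y + 12)^3 = -8y^3 + 144y^2 - 864y + 1728
= 16y^4 - 384y^3 + 3456y^2 - 13824y + 20736


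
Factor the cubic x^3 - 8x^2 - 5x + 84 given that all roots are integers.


Try integer roots (divisors of 84). x=-3: p(-3)=0.
Divide out (x + 3): quotient is x^2 - 11x + 28.
Factor the quadratic: (x - 4)(x - 7)
Result: (x + 3)(x - 4)(x - 7)


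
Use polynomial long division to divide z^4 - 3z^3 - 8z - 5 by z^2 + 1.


(z^4 - 3z^3 - 8z - 5) / (z^2 + 1)
Step 1: z^2 * (z^2 + 1) = z^4 + z^2; subtract.
Step 2: -3z * (z^2 + 1) = -3z^3 - 3z; subtract.
Step 3: -1 * (z^2 + 1) = -z^2 - 1; subtract.
Quotient: z^2 - 3z - 1, Remainder: -5z - 4


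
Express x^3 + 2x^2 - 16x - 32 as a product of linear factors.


Try integer roots (divisors of -32). x=-4: p(-4)=0.
Divide out (x + 4): quotient is x^2 - 2x - 8.
Factor the quadratic: (x - 4)(x + 2)
Result: (x + 4)(x - 4)(x + 2)


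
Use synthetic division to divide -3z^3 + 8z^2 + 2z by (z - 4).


Synthetic division with c = 4. Coefficients: -3, 8, 2, 0
Bring down -3.
  -3 * 4 = -12; -12 + 8 = -4
  -4 * 4 = -16; -16 + 2 = -14
  -14 * 4 = -56; -56 + 0 = -56
Quotient: -3z^2 - 4z - 14, Remainder: -56


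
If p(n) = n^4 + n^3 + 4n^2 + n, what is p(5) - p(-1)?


p(5) = 855
p(-1) = 3
p(5) - p(-1) = 855 - 3 = 852


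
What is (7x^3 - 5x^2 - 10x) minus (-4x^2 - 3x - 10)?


Distribute the minus sign:
  (7x^3 - 5x^2 - 10x)
- (-4x^2 - 3x - 10)
Negate second polynomial: 4x^2 + 3x + 10
Add: 7x^3 - x^2 - 7x + 10


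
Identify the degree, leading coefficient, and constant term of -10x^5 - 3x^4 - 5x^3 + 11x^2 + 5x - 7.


Highest power of x is 5, with coefficient -10. Constant term is -7.
Degree = 5, leading coefficient = -10, constant term = -7


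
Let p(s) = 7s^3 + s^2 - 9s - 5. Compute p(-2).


Using direct substitution:
  7 * (-2)^3 = -56
  1 * (-2)^2 = 4
  -9 * (-2)^1 = 18
  constant: -5
Sum = -56 + 4 + 18 - 5 = -39


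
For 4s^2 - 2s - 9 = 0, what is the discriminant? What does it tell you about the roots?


D = b^2 - 4ac = (-2)^2 - 4(4)(-9) = 4 + 144 = 148
Since D > 0: two distinct irrational roots


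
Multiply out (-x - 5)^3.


Expand (-x - 5)^3 by repeated multiplication:
  (-x - 5)^2 = x^2 + 10x + 25
= -x^3 - 15x^2 - 75x - 125


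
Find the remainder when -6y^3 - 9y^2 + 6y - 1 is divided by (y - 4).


By the Remainder Theorem, the remainder equals p(4):
  -6*(4)^3 = -384
  -9*(4)^2 = -144
  6*(4)^1 = 24
  constant: -1
Sum: -384 - 144 + 24 - 1 = -505


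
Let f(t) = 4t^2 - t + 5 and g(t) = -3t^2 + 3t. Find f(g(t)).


Substitute g(t) into f:
f(g(t)) = 4*(-3t^2 + 3t)^2 + (-1)*(-3t^2 + 3t) + 5
(-3t^2 + 3t)^2 = 9t^4 - 18t^3 + 9t^2
Expand and combine: 36t^4 - 72t^3 + 39t^2 - 3t + 5


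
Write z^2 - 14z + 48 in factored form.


Roots satisfy r1 + r2 = -b/a = 14 and r1*r2 = c/a = 48.
So r1 = 8, r2 = 6.
z^2 - 14z + 48 = (z - r1)(z - r2) = (z - 8)(z - 6)


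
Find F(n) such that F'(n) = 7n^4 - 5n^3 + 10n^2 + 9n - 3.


Reverse power rule on each term:
  ∫ 7n^4 dn = (7/5)n^5
  ∫ -5n^3 dn = -(5/4)n^4
  ∫ 10n^2 dn = (10/3)n^3
  ∫ 9n dn = (9/2)n^2
  ∫ -3 dn = -3n
F(n) = (7/5)n^5 - (5/4)n^4 + (10/3)n^3 + (9/2)n^2 - 3n + C


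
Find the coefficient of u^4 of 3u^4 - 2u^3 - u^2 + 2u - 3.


Read off the coefficient of u^4: 3


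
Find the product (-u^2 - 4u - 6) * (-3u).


Distribute each term of the first polynomial:
  (-u^2)(-3u) = 3u^3
  (-4u)(-3u) = 12u^2
  (-6)(-3u) = 18u
Sum: 3u^3 + 12u^2 + 18u


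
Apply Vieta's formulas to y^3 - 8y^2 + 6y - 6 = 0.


Monic cubic y^3+by^2+cy+d=0: sum=-b, pairwise sum=c, product=-d.
b=-8, c=6, d=-6
r1+r2+r3 = 8
r1r2+r1r3+r2r3 = 6
r1r2r3 = 6


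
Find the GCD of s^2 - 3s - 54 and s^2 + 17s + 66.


Factor each:
  s^2 - 3s - 54 = (s + 6)(s - 9)
  s^2 + 17s + 66 = (s + 6)(s + 11)
Common monic factor: s + 6


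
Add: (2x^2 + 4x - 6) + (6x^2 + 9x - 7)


Align terms by degree and add:
  2x^2 + 4x - 6
+ 6x^2 + 9x - 7
= 8x^2 + 13x - 13


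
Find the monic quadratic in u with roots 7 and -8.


p(u) = (u - 7)(u + 8)
Expand: u^2 + u - 56


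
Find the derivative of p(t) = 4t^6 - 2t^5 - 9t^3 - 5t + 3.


Apply the power rule term by term:
  d/dt(4t^6) = 24t^5
  d/dt(-2t^5) = -10t^4
  d/dt(-9t^3) = -27t^2
  d/dt(-5t) = -5
  d/dt(3) = 0
p'(t) = 24t^5 - 10t^4 - 27t^2 - 5


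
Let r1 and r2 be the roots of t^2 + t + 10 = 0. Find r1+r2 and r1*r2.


For at^2+bt+c=0: sum = -b/a, product = c/a.
a=1, b=1, c=10
Sum = -(1)/1 = -1
Product = (10)/1 = 10


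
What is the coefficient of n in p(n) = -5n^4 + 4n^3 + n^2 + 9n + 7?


Read off the coefficient of n: 9


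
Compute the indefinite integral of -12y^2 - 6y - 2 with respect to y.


Reverse power rule on each term:
  ∫ -12y^2 dy = -4y^3
  ∫ -6y dy = -3y^2
  ∫ -2 dy = -2y
F(y) = -4y^3 - 3y^2 - 2y + C


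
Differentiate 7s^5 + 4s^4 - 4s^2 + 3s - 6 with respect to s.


Apply the power rule term by term:
  d/ds(7s^5) = 35s^4
  d/ds(4s^4) = 16s^3
  d/ds(-4s^2) = -8s
  d/ds(3s) = 3
  d/ds(-6) = 0
p'(s) = 35s^4 + 16s^3 - 8s + 3


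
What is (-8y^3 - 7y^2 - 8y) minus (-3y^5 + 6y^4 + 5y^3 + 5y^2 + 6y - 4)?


Distribute the minus sign:
  (-8y^3 - 7y^2 - 8y)
- (-3y^5 + 6y^4 + 5y^3 + 5y^2 + 6y - 4)
Negate second polynomial: 3y^5 - 6y^4 - 5y^3 - 5y^2 - 6y + 4
Add: 3y^5 - 6y^4 - 13y^3 - 12y^2 - 14y + 4


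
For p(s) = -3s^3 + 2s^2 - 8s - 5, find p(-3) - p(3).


p(-3) = 118
p(3) = -92
p(-3) - p(3) = 118 + 92 = 210


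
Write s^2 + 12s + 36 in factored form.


Roots satisfy r1 + r2 = -b/a = -12 and r1*r2 = c/a = 36.
So r1 = -6, r2 = -6.
s^2 + 12s + 36 = (s - r1)(s - r2) = (s + 6)(s + 6)


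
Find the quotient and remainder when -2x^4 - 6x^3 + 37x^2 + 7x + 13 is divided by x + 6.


(-2x^4 - 6x^3 + 37x^2 + 7x + 13) / (x + 6)
Step 1: -2x^3 * (x + 6) = -2x^4 - 12x^3; subtract.
Step 2: 6x^2 * (x + 6) = 6x^3 + 36x^2; subtract.
Step 3: x * (x + 6) = x^2 + 6x; subtract.
Step 4: 1 * (x + 6) = x + 6; subtract.
Quotient: -2x^3 + 6x^2 + x + 1, Remainder: 7


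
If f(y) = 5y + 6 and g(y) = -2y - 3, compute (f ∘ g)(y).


Substitute g(y) into f:
f(g(y)) = 5*(-2y - 3) + 6
Expand and combine: -10y - 9


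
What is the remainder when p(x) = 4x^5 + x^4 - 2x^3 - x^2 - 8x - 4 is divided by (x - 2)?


By the Remainder Theorem, the remainder equals p(2):
  4*(2)^5 = 128
  1*(2)^4 = 16
  -2*(2)^3 = -16
  -1*(2)^2 = -4
  -8*(2)^1 = -16
  constant: -4
Sum: 128 + 16 - 16 - 4 - 16 - 4 = 104


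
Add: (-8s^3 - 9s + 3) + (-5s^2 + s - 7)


Align terms by degree and add:
  -8s^3 - 9s + 3
  -5s^2 + s - 7
= -8s^3 - 5s^2 - 8s - 4


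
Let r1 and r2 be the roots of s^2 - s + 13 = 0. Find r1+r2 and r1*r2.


For as^2+bs+c=0: sum = -b/a, product = c/a.
a=1, b=-1, c=13
Sum = -(-1)/1 = 1
Product = (13)/1 = 13


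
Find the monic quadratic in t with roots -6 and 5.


p(t) = (t + 6)(t - 5)
Expand: t^2 + t - 30


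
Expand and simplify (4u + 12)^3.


Expand (4u + 12)^3 by repeated multiplication:
  (4u + 12)^2 = 16u^2 + 96u + 144
= 64u^3 + 576u^2 + 1728u + 1728


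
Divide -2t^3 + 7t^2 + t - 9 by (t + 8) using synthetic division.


Synthetic division with c = -8. Coefficients: -2, 7, 1, -9
Bring down -2.
  -2 * -8 = 16; 16 + 7 = 23
  23 * -8 = -184; -184 + 1 = -183
  -183 * -8 = 1464; 1464 - 9 = 1455
Quotient: -2t^2 + 23t - 183, Remainder: 1455


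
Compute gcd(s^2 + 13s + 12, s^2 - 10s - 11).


Factor each:
  s^2 + 13s + 12 = (s + 1)(s + 12)
  s^2 - 10s - 11 = (s + 1)(s - 11)
Common monic factor: s + 1


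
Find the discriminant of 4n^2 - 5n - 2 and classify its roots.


D = b^2 - 4ac = (-5)^2 - 4(4)(-2) = 25 + 32 = 57
Since D > 0: two distinct irrational roots


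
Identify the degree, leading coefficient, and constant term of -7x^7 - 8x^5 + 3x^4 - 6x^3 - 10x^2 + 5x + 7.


Highest power of x is 7, with coefficient -7. Constant term is 7.
Degree = 7, leading coefficient = -7, constant term = 7


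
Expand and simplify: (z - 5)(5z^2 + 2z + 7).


Distribute each term of the first polynomial:
  (z)(5z^2 + 2z + 7) = 5z^3 + 2z^2 + 7z
  (-5)(5z^2 + 2z + 7) = -25z^2 - 10z - 35
Sum: 5z^3 - 23z^2 - 3z - 35


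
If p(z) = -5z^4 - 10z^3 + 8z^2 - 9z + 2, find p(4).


Using direct substitution:
  -5 * (4)^4 = -1280
  -10 * (4)^3 = -640
  8 * (4)^2 = 128
  -9 * (4)^1 = -36
  constant: 2
Sum = -1280 - 640 + 128 - 36 + 2 = -1826


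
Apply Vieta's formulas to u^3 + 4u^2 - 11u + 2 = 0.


Monic cubic u^3+bu^2+cu+d=0: sum=-b, pairwise sum=c, product=-d.
b=4, c=-11, d=2
r1+r2+r3 = -4
r1r2+r1r3+r2r3 = -11
r1r2r3 = -2


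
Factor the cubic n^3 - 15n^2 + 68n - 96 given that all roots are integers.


Try integer roots (divisors of -96). n=8: p(8)=0.
Divide out (n - 8): quotient is n^2 - 7n + 12.
Factor the quadratic: (n - 4)(n - 3)
Result: (n - 8)(n - 4)(n - 3)


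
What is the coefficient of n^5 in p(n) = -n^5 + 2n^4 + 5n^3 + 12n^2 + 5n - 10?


Read off the coefficient of n^5: -1


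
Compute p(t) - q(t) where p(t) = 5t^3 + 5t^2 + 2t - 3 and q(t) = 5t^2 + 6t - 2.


Distribute the minus sign:
  (5t^3 + 5t^2 + 2t - 3)
- (5t^2 + 6t - 2)
Negate second polynomial: -5t^2 - 6t + 2
Add: 5t^3 - 4t - 1


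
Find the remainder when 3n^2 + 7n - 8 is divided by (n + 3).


By the Remainder Theorem, the remainder equals p(-3):
  3*(-3)^2 = 27
  7*(-3)^1 = -21
  constant: -8
Sum: 27 - 21 - 8 = -2


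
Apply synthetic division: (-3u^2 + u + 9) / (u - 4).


Synthetic division with c = 4. Coefficients: -3, 1, 9
Bring down -3.
  -3 * 4 = -12; -12 + 1 = -11
  -11 * 4 = -44; -44 + 9 = -35
Quotient: -3u - 11, Remainder: -35


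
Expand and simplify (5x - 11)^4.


Expand (5x - 11)^4 by repeated multiplication:
  (5x - 11)^2 = 25x^2 - 110x + 121
  (5x - 11)^3 = 125x^3 - 825x^2 + 1815x - 1331
= 625x^4 - 5500x^3 + 18150x^2 - 26620x + 14641


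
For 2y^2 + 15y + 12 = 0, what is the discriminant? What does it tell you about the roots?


D = b^2 - 4ac = (15)^2 - 4(2)(12) = 225 - 96 = 129
Since D > 0: two distinct irrational roots


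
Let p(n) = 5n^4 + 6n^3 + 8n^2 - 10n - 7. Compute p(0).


Using direct substitution:
  5 * (0)^4 = 0
  6 * (0)^3 = 0
  8 * (0)^2 = 0
  -10 * (0)^1 = 0
  constant: -7
Sum = 0 + 0 + 0 + 0 - 7 = -7


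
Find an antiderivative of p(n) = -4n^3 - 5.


Reverse power rule on each term:
  ∫ -4n^3 dn = -n^4
  ∫ -5 dn = -5n
F(n) = -n^4 - 5n + C


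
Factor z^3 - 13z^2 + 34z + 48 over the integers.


Try integer roots (divisors of 48). z=-1: p(-1)=0.
Divide out (z + 1): quotient is z^2 - 14z + 48.
Factor the quadratic: (z - 6)(z - 8)
Result: (z + 1)(z - 6)(z - 8)


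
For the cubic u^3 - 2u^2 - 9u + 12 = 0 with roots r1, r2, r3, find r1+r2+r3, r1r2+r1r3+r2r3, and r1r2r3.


Monic cubic u^3+bu^2+cu+d=0: sum=-b, pairwise sum=c, product=-d.
b=-2, c=-9, d=12
r1+r2+r3 = 2
r1r2+r1r3+r2r3 = -9
r1r2r3 = -12


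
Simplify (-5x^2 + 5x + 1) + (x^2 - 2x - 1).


Align terms by degree and add:
  -5x^2 + 5x + 1
+ x^2 - 2x - 1
= -4x^2 + 3x


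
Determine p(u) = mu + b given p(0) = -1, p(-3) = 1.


p(u) = mu + b. Using p(0)=-1, p(-3)=1:
m = (-1 - 1)/(0 + 3) = -2/3 = -2/3
b = -1 - m*(0) = -1 = -1
p(u) = -(2/3)u - 1


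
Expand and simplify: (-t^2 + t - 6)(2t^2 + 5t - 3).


Distribute each term of the first polynomial:
  (-t^2)(2t^2 + 5t - 3) = -2t^4 - 5t^3 + 3t^2
  (t)(2t^2 + 5t - 3) = 2t^3 + 5t^2 - 3t
  (-6)(2t^2 + 5t - 3) = -12t^2 - 30t + 18
Sum: -2t^4 - 3t^3 - 4t^2 - 33t + 18


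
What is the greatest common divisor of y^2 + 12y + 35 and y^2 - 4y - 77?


Factor each:
  y^2 + 12y + 35 = (y + 7)(y + 5)
  y^2 - 4y - 77 = (y + 7)(y - 11)
Common monic factor: y + 7


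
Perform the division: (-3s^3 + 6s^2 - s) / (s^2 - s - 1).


(-3s^3 + 6s^2 - s) / (s^2 - s - 1)
Step 1: -3s * (s^2 - s - 1) = -3s^3 + 3s^2 + 3s; subtract.
Step 2: 3 * (s^2 - s - 1) = 3s^2 - 3s - 3; subtract.
Quotient: -3s + 3, Remainder: -s + 3


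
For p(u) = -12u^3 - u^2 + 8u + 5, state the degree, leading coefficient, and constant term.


Highest power of u is 3, with coefficient -12. Constant term is 5.
Degree = 3, leading coefficient = -12, constant term = 5


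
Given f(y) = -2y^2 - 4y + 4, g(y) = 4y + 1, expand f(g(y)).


Substitute g(y) into f:
f(g(y)) = -2*(4y + 1)^2 + (-4)*(4y + 1) + 4
(4y + 1)^2 = 16y^2 + 8y + 1
Expand and combine: -32y^2 - 32y - 2


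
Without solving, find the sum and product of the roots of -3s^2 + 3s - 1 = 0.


For as^2+bs+c=0: sum = -b/a, product = c/a.
a=-3, b=3, c=-1
Sum = -(3)/-3 = 1
Product = (-1)/-3 = 1/3


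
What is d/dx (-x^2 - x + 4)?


Apply the power rule term by term:
  d/dx(-x^2) = -2x
  d/dx(-x) = -1
  d/dx(4) = 0
p'(x) = -2x - 1


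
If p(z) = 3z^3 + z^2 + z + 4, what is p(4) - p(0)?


p(4) = 216
p(0) = 4
p(4) - p(0) = 216 - 4 = 212


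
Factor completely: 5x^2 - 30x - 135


Roots satisfy r1 + r2 = -b/a = 6 and r1*r2 = c/a = -27.
So r1 = 9, r2 = -3.
5x^2 - 30x - 135 = 5(x - r1)(x - r2) = 5(x - 9)(x + 3)


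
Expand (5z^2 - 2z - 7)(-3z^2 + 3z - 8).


Distribute each term of the first polynomial:
  (5z^2)(-3z^2 + 3z - 8) = -15z^4 + 15z^3 - 40z^2
  (-2z)(-3z^2 + 3z - 8) = 6z^3 - 6z^2 + 16z
  (-7)(-3z^2 + 3z - 8) = 21z^2 - 21z + 56
Sum: -15z^4 + 21z^3 - 25z^2 - 5z + 56


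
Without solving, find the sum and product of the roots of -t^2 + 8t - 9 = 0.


For at^2+bt+c=0: sum = -b/a, product = c/a.
a=-1, b=8, c=-9
Sum = -(8)/-1 = 8
Product = (-9)/-1 = 9


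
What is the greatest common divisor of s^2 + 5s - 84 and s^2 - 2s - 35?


Factor each:
  s^2 + 5s - 84 = (s - 7)(s + 12)
  s^2 - 2s - 35 = (s - 7)(s + 5)
Common monic factor: s - 7


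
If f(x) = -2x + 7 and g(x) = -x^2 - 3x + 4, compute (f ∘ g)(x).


Substitute g(x) into f:
f(g(x)) = -2*(-x^2 - 3x + 4) + 7
Expand and combine: 2x^2 + 6x - 1


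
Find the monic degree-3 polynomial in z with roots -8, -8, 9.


p(z) = (z + 8)(z + 8)(z - 9)
Expand: z^3 + 7z^2 - 80z - 576


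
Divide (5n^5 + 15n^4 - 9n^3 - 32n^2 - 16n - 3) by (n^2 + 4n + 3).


(5n^5 + 15n^4 - 9n^3 - 32n^2 - 16n - 3) / (n^2 + 4n + 3)
Step 1: 5n^3 * (n^2 + 4n + 3) = 5n^5 + 20n^4 + 15n^3; subtract.
Step 2: -5n^2 * (n^2 + 4n + 3) = -5n^4 - 20n^3 - 15n^2; subtract.
Step 3: -4n * (n^2 + 4n + 3) = -4n^3 - 16n^2 - 12n; subtract.
Step 4: -1 * (n^2 + 4n + 3) = -n^2 - 4n - 3; subtract.
Quotient: 5n^3 - 5n^2 - 4n - 1, Remainder: 0


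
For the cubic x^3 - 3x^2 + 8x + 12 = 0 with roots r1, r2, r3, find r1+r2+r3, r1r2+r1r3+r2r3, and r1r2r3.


Monic cubic x^3+bx^2+cx+d=0: sum=-b, pairwise sum=c, product=-d.
b=-3, c=8, d=12
r1+r2+r3 = 3
r1r2+r1r3+r2r3 = 8
r1r2r3 = -12


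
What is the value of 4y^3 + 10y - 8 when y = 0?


Using direct substitution:
  4 * (0)^3 = 0
  0 * (0)^2 = 0
  10 * (0)^1 = 0
  constant: -8
Sum = 0 + 0 + 0 - 8 = -8


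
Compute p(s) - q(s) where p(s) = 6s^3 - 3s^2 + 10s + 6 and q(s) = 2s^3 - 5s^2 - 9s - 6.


Distribute the minus sign:
  (6s^3 - 3s^2 + 10s + 6)
- (2s^3 - 5s^2 - 9s - 6)
Negate second polynomial: -2s^3 + 5s^2 + 9s + 6
Add: 4s^3 + 2s^2 + 19s + 12


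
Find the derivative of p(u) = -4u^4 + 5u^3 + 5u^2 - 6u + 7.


Apply the power rule term by term:
  d/du(-4u^4) = -16u^3
  d/du(5u^3) = 15u^2
  d/du(5u^2) = 10u
  d/du(-6u) = -6
  d/du(7) = 0
p'(u) = -16u^3 + 15u^2 + 10u - 6


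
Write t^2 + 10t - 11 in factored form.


Roots satisfy r1 + r2 = -b/a = -10 and r1*r2 = c/a = -11.
So r1 = 1, r2 = -11.
t^2 + 10t - 11 = (t - r1)(t - r2) = (t - 1)(t + 11)


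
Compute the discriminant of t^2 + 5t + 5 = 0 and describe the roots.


D = b^2 - 4ac = (5)^2 - 4(1)(5) = 25 - 20 = 5
Since D > 0: two distinct irrational roots


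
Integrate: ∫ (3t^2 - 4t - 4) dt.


Reverse power rule on each term:
  ∫ 3t^2 dt = t^3
  ∫ -4t dt = -2t^2
  ∫ -4 dt = -4t
F(t) = t^3 - 2t^2 - 4t + C


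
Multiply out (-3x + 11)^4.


Expand (-3x + 11)^4 by repeated multiplication:
  (-3x + 11)^2 = 9x^2 - 66x + 121
  (-3x + 11)^3 = -27x^3 + 297x^2 - 1089x + 1331
= 81x^4 - 1188x^3 + 6534x^2 - 15972x + 14641


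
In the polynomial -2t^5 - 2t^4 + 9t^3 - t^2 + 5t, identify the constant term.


Read off the constant term: 0


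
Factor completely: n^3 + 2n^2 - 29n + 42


Try integer roots (divisors of 42). n=2: p(2)=0.
Divide out (n - 2): quotient is n^2 + 4n - 21.
Factor the quadratic: (n - 3)(n + 7)
Result: (n - 2)(n - 3)(n + 7)


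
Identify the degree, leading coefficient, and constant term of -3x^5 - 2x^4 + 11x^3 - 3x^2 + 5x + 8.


Highest power of x is 5, with coefficient -3. Constant term is 8.
Degree = 5, leading coefficient = -3, constant term = 8


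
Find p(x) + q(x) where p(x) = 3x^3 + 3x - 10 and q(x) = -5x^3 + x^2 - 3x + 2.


Align terms by degree and add:
  3x^3 + 3x - 10
  -5x^3 + x^2 - 3x + 2
= -2x^3 + x^2 - 8


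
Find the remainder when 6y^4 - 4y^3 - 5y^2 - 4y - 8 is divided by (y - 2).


By the Remainder Theorem, the remainder equals p(2):
  6*(2)^4 = 96
  -4*(2)^3 = -32
  -5*(2)^2 = -20
  -4*(2)^1 = -8
  constant: -8
Sum: 96 - 32 - 20 - 8 - 8 = 28


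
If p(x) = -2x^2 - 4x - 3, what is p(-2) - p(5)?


p(-2) = -3
p(5) = -73
p(-2) - p(5) = -3 + 73 = 70


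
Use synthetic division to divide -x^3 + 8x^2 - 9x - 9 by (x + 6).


Synthetic division with c = -6. Coefficients: -1, 8, -9, -9
Bring down -1.
  -1 * -6 = 6; 6 + 8 = 14
  14 * -6 = -84; -84 - 9 = -93
  -93 * -6 = 558; 558 - 9 = 549
Quotient: -x^2 + 14x - 93, Remainder: 549


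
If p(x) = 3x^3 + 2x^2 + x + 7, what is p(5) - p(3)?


p(5) = 437
p(3) = 109
p(5) - p(3) = 437 - 109 = 328


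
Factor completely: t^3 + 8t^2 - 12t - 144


Try integer roots (divisors of -144). t=-6: p(-6)=0.
Divide out (t + 6): quotient is t^2 + 2t - 24.
Factor the quadratic: (t + 6)(t - 4)
Result: (t + 6)(t + 6)(t - 4)


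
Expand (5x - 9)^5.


Expand (5x - 9)^5 by repeated multiplication:
  (5x - 9)^2 = 25x^2 - 90x + 81
  (5x - 9)^3 = 125x^3 - 675x^2 + 1215x - 729
  (5x - 9)^4 = 625x^4 - 4500x^3 + 12150x^2 - 14580x + 6561
= 3125x^5 - 28125x^4 + 101250x^3 - 182250x^2 + 164025x - 59049
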